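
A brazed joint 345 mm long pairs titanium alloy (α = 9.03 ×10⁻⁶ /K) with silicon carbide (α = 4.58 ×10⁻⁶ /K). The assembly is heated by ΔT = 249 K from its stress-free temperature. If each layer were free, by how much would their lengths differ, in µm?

382 µm

Δα = |9.03 − 4.58|×10⁻⁶/K = 4.45×10⁻⁶/K.
ΔL_mismatch = Δα·L·ΔT = 4.45×10⁻⁶ × 345.0 mm × 249.0 K = 382 µm.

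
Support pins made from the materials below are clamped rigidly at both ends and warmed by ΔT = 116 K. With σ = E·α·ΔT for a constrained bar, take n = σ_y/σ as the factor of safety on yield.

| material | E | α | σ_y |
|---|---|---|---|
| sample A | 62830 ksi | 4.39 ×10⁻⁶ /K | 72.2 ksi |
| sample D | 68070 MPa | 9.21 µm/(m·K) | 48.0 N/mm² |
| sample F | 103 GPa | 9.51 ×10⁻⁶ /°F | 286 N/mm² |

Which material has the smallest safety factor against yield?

Per material, after unit conversion:
  sample A: E = 433.2, α = 4.39, σ_y = 497.8 → σ = 221 MPa, n = 2.26
  sample D: E = 68.07, α = 9.21, σ_y = 48.00 → σ = 72.7 MPa, n = 0.660
  sample F: E = 103.0, α = 17.1, σ_y = 286.0 → σ = 205 MPa, n = 1.40
Smallest n: sample D with n = 0.660.

sample D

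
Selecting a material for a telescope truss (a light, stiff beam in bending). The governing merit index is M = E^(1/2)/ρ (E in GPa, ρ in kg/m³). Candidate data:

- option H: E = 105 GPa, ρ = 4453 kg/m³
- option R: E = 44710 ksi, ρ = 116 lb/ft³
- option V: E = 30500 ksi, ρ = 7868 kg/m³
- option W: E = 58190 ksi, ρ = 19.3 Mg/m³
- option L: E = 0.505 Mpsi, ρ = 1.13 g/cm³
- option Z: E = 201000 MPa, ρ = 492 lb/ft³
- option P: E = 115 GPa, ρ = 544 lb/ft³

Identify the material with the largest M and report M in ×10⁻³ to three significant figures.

After converting to SI:
  option H: E = 105.0 GPa, ρ = 4453 kg/m³
  option R: E = 308.3 GPa, ρ = 1858 kg/m³
  option V: E = 210.3 GPa, ρ = 7868 kg/m³
  option W: E = 401.2 GPa, ρ = 19300 kg/m³
  option L: E = 3.482 GPa, ρ = 1130 kg/m³
  option Z: E = 201.0 GPa, ρ = 7881 kg/m³
  option P: E = 115.0 GPa, ρ = 8714 kg/m³
  option R: M = 9.45×10⁻³
  option H: M = 2.30×10⁻³
  option V: M = 1.84×10⁻³
  option Z: M = 1.80×10⁻³
  option L: M = 1.65×10⁻³
  option P: M = 1.23×10⁻³
  option W: M = 1.04×10⁻³
Highest index: option R.

option R, M = 9.45×10⁻³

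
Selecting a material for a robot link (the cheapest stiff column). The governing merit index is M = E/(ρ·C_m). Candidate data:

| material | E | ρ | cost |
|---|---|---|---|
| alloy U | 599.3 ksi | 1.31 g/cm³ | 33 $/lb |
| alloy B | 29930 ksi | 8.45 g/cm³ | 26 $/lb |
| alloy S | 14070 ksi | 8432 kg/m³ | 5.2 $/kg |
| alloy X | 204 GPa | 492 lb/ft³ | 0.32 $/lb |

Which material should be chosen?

Normalizing units and computing the index:
  alloy U: E = 4.132 GPa, ρ = 1310 kg/m³, cost = 72.75 $/kg
  alloy B: E = 206.4 GPa, ρ = 8450 kg/m³, cost = 57.32 $/kg
  alloy S: E = 97.01 GPa, ρ = 8432 kg/m³, cost = 5.200 $/kg
  alloy X: E = 204.0 GPa, ρ = 7881 kg/m³, cost = 0.7055 $/kg
  alloy X: M = 36.7 MN·m per $
  alloy S: M = 2.21 MN·m per $
  alloy B: M = 0.426 MN·m per $
  alloy U: M = 0.0434 MN·m per $
Highest index: alloy X.

alloy X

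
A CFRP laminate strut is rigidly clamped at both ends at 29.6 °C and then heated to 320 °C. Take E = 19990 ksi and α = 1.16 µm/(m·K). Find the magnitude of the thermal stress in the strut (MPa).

E = 19990 ksi = 137.8 GPa.
ΔT = 290.4 K. Constrained thermal stress σ = E·α·ΔT = 137.8×10³ MPa × 1.16×10⁻⁶ × 290.4 = 46.4 MPa (compressive).

46.4 MPa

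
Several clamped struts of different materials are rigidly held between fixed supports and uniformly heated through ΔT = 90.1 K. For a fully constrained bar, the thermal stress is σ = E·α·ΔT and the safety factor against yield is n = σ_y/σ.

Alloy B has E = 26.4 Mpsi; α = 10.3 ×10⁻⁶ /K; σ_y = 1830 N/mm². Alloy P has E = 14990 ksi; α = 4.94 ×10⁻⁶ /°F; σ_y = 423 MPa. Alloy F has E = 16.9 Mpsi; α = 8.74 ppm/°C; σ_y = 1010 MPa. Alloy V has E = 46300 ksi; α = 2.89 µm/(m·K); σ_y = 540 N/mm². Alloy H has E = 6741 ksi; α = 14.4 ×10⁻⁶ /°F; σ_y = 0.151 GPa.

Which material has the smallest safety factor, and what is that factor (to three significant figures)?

alloy H, n = 1.39

Per material, after unit conversion:
  alloy B: E = 182.0, α = 10.3, σ_y = 1830 → σ = 169 MPa, n = 10.8
  alloy P: E = 103.4, α = 8.89, σ_y = 423.0 → σ = 82.8 MPa, n = 5.11
  alloy F: E = 116.5, α = 8.74, σ_y = 1010 → σ = 91.8 MPa, n = 11.0
  alloy V: E = 319.2, α = 2.89, σ_y = 540.0 → σ = 83.1 MPa, n = 6.50
  alloy H: E = 46.48, α = 25.9, σ_y = 151.0 → σ = 109 MPa, n = 1.39
Smallest n: alloy H with n = 1.39.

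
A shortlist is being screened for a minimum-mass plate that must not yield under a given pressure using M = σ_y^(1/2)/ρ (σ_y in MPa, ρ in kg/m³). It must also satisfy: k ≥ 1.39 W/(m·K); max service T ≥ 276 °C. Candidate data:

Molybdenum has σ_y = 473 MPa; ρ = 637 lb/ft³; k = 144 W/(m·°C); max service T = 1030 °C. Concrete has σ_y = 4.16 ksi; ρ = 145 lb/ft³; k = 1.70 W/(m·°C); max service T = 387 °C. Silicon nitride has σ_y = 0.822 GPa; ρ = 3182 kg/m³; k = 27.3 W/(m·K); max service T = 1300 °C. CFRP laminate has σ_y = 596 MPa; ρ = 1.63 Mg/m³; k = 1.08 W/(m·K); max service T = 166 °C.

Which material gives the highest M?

silicon nitride

Screen on constraints: k ≥ 1.39 W/(m·K); max service T ≥ 276 °C. Survivors: molybdenum, concrete, silicon nitride.
After converting to SI:
  molybdenum: σ_y = 473.0 MPa, ρ = 10200 kg/m³
  concrete: σ_y = 28.68 MPa, ρ = 2323 kg/m³
  silicon nitride: σ_y = 822.0 MPa, ρ = 3182 kg/m³
  silicon nitride: M = 9.01×10⁻³
  concrete: M = 2.31×10⁻³
  molybdenum: M = 2.13×10⁻³
Silicon nitride has the largest M.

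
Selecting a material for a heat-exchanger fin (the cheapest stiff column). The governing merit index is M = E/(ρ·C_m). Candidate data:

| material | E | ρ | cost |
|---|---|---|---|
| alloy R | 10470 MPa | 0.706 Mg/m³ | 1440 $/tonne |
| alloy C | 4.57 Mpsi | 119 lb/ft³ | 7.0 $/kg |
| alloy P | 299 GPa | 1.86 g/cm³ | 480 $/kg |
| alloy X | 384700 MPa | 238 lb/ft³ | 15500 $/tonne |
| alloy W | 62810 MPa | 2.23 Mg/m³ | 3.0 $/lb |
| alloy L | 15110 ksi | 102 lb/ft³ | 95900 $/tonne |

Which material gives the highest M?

Convert each candidate to consistent units, then evaluate M:
  alloy R: E = 10.47 GPa, ρ = 706.0 kg/m³, cost = 1.440 $/kg
  alloy C: E = 31.51 GPa, ρ = 1906 kg/m³, cost = 7.000 $/kg
  alloy P: E = 299.0 GPa, ρ = 1860 kg/m³, cost = 480.0 $/kg
  alloy X: E = 384.7 GPa, ρ = 3812 kg/m³, cost = 15.50 $/kg
  alloy W: E = 62.81 GPa, ρ = 2230 kg/m³, cost = 6.614 $/kg
  alloy L: E = 104.2 GPa, ρ = 1634 kg/m³, cost = 95.90 $/kg
  alloy R: M = 10.3 MN·m per $
  alloy X: M = 6.51 MN·m per $
  alloy W: M = 4.26 MN·m per $
  alloy C: M = 2.36 MN·m per $
  alloy L: M = 0.665 MN·m per $
  alloy P: M = 0.335 MN·m per $
Alloy R ranks first.

alloy R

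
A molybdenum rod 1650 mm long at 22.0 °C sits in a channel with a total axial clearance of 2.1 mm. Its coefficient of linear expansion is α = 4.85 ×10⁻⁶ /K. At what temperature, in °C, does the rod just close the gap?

α·L₀·ΔT = 2.1 mm ⇒ ΔT = 2.1 / (4.85×10⁻⁶ × 1650.0) = 262.4 K.
T = 22.0 + 262.4 = 284.4 °C.

284 °C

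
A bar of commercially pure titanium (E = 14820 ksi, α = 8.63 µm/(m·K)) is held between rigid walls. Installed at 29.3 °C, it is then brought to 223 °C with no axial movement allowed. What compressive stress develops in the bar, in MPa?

E = 14820 ksi = 102.2 GPa.
ΔT = 193.7 K. Constrained thermal stress σ = E·α·ΔT = 102.2×10³ MPa × 8.63×10⁻⁶ × 193.7 = 171 MPa (compressive).

171 MPa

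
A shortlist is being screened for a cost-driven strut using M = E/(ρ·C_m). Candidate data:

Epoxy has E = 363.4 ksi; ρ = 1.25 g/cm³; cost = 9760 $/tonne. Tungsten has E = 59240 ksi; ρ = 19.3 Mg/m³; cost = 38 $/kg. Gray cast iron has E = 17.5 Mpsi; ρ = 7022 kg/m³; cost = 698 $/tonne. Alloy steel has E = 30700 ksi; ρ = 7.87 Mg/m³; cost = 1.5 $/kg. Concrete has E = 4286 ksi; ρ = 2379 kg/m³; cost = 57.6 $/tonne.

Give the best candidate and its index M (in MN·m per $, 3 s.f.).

Normalizing units and computing the index:
  epoxy: E = 2.506 GPa, ρ = 1250 kg/m³, cost = 9.760 $/kg
  tungsten: E = 408.4 GPa, ρ = 19300 kg/m³, cost = 38.00 $/kg
  gray cast iron: E = 120.7 GPa, ρ = 7022 kg/m³, cost = 0.6980 $/kg
  alloy steel: E = 211.7 GPa, ρ = 7870 kg/m³, cost = 1.500 $/kg
  concrete: E = 29.55 GPa, ρ = 2379 kg/m³, cost = 0.05760 $/kg
  concrete: M = 216 MN·m per $
  gray cast iron: M = 24.6 MN·m per $
  alloy steel: M = 17.9 MN·m per $
  tungsten: M = 0.557 MN·m per $
  epoxy: M = 0.205 MN·m per $
Concrete has the largest M.

concrete, M = 216 MN·m per $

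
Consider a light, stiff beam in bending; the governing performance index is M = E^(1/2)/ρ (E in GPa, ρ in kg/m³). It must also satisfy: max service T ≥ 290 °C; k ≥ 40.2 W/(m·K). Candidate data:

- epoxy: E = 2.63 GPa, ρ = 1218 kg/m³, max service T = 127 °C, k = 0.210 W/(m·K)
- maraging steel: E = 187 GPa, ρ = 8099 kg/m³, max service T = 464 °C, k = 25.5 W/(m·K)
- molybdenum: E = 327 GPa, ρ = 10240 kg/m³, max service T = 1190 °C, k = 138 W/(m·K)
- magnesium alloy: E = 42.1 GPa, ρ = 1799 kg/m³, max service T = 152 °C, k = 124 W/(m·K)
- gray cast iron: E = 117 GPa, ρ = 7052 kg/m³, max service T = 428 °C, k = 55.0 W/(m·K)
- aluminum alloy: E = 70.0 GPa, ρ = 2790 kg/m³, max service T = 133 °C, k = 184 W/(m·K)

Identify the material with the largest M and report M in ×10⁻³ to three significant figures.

Screen on constraints: max service T ≥ 290 °C; k ≥ 40.2 W/(m·K). Survivors: molybdenum, gray cast iron.
Computing M directly (units already consistent):
  molybdenum: M = 1.77×10⁻³
  gray cast iron: M = 1.53×10⁻³
The maximum is for molybdenum.

molybdenum, M = 1.77×10⁻³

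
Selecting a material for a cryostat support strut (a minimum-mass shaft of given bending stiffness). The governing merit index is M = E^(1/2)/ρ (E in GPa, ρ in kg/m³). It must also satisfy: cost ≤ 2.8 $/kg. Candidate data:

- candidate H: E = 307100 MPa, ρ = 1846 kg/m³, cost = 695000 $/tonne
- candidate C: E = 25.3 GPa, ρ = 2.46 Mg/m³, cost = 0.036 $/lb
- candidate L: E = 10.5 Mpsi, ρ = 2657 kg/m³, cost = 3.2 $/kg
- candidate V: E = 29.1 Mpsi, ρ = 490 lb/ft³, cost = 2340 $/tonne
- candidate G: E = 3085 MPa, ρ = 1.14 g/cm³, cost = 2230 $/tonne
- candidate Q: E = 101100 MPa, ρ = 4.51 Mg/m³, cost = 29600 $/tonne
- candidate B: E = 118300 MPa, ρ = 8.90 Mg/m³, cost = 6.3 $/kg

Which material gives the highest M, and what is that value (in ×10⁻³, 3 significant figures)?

candidate C, M = 2.04×10⁻³

Screen on constraints: cost ≤ 2.8 $/kg. Survivors: candidate C, candidate V, candidate G.
After converting to SI:
  candidate C: E = 25.30 GPa, ρ = 2460 kg/m³
  candidate V: E = 200.6 GPa, ρ = 7849 kg/m³
  candidate G: E = 3.085 GPa, ρ = 1140 kg/m³
  candidate C: M = 2.04×10⁻³
  candidate V: M = 1.80×10⁻³
  candidate G: M = 1.54×10⁻³
Candidate C ranks first.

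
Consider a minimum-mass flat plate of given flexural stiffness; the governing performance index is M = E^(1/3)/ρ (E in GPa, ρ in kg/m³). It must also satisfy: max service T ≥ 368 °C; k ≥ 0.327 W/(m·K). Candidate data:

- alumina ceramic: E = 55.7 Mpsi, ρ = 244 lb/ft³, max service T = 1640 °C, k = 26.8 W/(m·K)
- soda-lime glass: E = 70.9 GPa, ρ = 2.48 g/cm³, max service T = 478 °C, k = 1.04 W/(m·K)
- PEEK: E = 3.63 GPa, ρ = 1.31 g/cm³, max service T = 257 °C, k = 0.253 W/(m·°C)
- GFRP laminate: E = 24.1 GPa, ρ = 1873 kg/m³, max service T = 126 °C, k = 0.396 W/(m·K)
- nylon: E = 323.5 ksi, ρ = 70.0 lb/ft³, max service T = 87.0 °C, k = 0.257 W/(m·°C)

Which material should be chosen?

Screen on constraints: max service T ≥ 368 °C; k ≥ 0.327 W/(m·K). Survivors: alumina ceramic, soda-lime glass.
In SI units:
  alumina ceramic: E = 384.0 GPa, ρ = 3909 kg/m³
  soda-lime glass: E = 70.90 GPa, ρ = 2480 kg/m³
  alumina ceramic: M = 1.86×10⁻³
  soda-lime glass: M = 1.67×10⁻³
Highest index: alumina ceramic.

alumina ceramic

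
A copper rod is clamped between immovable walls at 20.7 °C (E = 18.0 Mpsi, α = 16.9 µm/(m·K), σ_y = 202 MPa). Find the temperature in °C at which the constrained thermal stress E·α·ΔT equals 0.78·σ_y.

E = 18.0 Mpsi = 124.1 GPa.
E·α·ΔT = 157.6 MPa ⇒ ΔT = 157.6 / (124.1×10³ × 16.9×10⁻⁶) = 75.12 K.
T = 20.7 + 75.12 = 95.82 °C.

95.8 °C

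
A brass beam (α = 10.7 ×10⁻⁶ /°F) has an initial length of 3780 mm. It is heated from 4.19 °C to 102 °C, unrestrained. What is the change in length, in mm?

Convert α: 10.7×10⁻⁶/°F × (9/5) = 19.3×10⁻⁶/K.
ΔT = 102 − 4.19 = 97.81 K.
ΔL = α·L₀·ΔT = 19.3×10⁻⁶ × 3780 mm × 97.81 K = 7.12 mm.

7.12 mm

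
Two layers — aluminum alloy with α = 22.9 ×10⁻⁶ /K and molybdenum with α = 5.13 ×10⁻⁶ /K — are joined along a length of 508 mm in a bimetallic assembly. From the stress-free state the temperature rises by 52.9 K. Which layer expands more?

aluminum alloy

α(aluminum alloy) = 22.9×10⁻⁶/K vs α(molybdenum) = 5.13×10⁻⁶/K.
Higher α expands more for the same ΔT: aluminum alloy.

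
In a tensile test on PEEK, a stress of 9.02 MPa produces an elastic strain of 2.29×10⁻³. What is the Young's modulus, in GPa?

E = σ/ε = 9.02 MPa / 2.29×10⁻³ = 3939 MPa = 3.94 GPa.

3.94 GPa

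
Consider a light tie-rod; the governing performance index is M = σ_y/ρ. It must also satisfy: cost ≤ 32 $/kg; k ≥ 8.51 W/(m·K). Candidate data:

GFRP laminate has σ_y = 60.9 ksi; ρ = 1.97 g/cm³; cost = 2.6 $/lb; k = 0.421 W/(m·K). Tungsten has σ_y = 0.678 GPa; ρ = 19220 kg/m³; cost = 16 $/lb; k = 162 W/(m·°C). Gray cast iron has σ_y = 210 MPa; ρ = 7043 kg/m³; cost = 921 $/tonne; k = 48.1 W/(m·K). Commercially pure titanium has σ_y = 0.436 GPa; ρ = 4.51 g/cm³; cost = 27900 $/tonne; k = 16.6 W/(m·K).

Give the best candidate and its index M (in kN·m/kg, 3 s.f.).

commercially pure titanium, M = 96.7 kN·m/kg

Screen on constraints: cost ≤ 32 $/kg; k ≥ 8.51 W/(m·K). Survivors: gray cast iron, commercially pure titanium.
After converting to SI:
  gray cast iron: σ_y = 210.0 MPa, ρ = 7043 kg/m³
  commercially pure titanium: σ_y = 436.0 MPa, ρ = 4510 kg/m³
  commercially pure titanium: M = 96.7 kN·m/kg
  gray cast iron: M = 29.8 kN·m/kg
Highest index: commercially pure titanium.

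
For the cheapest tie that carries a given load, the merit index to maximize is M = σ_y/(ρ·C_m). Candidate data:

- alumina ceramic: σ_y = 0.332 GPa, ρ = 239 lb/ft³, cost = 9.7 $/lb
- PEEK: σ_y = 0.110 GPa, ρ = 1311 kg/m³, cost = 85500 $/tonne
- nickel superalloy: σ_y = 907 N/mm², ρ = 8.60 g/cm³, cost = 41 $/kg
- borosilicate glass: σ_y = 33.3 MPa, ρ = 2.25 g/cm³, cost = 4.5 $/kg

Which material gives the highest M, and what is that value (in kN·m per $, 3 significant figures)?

alumina ceramic, M = 4.06 kN·m per $

Convert each candidate to consistent units, then evaluate M:
  alumina ceramic: σ_y = 332.0 MPa, ρ = 3828 kg/m³, cost = 21.38 $/kg
  PEEK: σ_y = 110.0 MPa, ρ = 1311 kg/m³, cost = 85.50 $/kg
  nickel superalloy: σ_y = 907.0 MPa, ρ = 8600 kg/m³, cost = 41.00 $/kg
  borosilicate glass: σ_y = 33.30 MPa, ρ = 2250 kg/m³, cost = 4.500 $/kg
  alumina ceramic: M = 4.06 kN·m per $
  borosilicate glass: M = 3.29 kN·m per $
  nickel superalloy: M = 2.57 kN·m per $
  PEEK: M = 0.981 kN·m per $
Alumina ceramic ranks first.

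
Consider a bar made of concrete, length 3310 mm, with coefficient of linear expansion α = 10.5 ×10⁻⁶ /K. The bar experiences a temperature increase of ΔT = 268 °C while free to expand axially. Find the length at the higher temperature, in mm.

3319.3 mm

ΔL = α·L₀·ΔT = 10.5×10⁻⁶ × 3310 mm × 268.0 K = 9.31 mm.
L = L₀ + ΔL = 3310 + 9.31 = 3319.3 mm.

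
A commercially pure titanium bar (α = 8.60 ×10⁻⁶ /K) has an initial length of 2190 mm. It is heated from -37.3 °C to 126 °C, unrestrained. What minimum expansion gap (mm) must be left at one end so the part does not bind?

3.08 mm

ΔT = 126 − (-37.3) = 163.3 K.
ΔL = α·L₀·ΔT = 8.60×10⁻⁶ × 2190 mm × 163.3 K = 3.08 mm.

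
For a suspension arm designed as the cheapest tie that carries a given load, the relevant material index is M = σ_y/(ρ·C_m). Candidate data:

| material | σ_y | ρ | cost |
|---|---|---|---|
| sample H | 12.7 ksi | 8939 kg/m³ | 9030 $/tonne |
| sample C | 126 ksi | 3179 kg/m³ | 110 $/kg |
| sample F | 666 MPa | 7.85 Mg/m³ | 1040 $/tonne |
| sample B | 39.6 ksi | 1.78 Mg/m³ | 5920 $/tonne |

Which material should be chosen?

sample F

After converting to SI:
  sample H: σ_y = 87.56 MPa, ρ = 8939 kg/m³, cost = 9.030 $/kg
  sample C: σ_y = 868.7 MPa, ρ = 3179 kg/m³, cost = 110.0 $/kg
  sample F: σ_y = 666.0 MPa, ρ = 7850 kg/m³, cost = 1.040 $/kg
  sample B: σ_y = 273.0 MPa, ρ = 1780 kg/m³, cost = 5.920 $/kg
  sample F: M = 81.6 kN·m per $
  sample B: M = 25.9 kN·m per $
  sample C: M = 2.48 kN·m per $
  sample H: M = 1.08 kN·m per $
Sample F ranks first.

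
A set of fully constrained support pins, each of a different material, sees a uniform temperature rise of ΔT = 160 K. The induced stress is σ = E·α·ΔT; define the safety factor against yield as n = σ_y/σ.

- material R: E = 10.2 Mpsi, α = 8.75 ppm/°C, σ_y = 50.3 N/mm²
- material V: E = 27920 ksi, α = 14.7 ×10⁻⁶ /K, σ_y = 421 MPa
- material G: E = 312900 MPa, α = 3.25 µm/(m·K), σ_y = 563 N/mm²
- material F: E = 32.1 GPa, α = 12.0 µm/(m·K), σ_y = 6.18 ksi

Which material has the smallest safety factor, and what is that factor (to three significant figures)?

Per material, after unit conversion:
  material R: E = 70.33, α = 8.75, σ_y = 50.30 → σ = 98.5 MPa, n = 0.511
  material V: E = 192.5, α = 14.7, σ_y = 421.0 → σ = 453 MPa, n = 0.930
  material G: E = 312.9, α = 3.25, σ_y = 563.0 → σ = 163 MPa, n = 3.46
  material F: E = 32.10, α = 12.0, σ_y = 42.61 → σ = 61.6 MPa, n = 0.691
Smallest n: material R with n = 0.511.

material R, n = 0.511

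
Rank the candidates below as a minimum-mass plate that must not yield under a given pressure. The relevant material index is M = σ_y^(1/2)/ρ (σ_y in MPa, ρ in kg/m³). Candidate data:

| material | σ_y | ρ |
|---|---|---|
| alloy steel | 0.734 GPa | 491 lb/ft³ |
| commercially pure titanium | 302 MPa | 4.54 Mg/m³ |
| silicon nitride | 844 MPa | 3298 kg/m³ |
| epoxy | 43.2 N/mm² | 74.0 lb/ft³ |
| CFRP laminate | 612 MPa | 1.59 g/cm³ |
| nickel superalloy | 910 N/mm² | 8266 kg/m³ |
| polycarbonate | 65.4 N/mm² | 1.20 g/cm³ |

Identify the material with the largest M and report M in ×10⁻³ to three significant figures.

CFRP laminate, M = 15.6×10⁻³

Putting every candidate on a common basis:
  alloy steel: σ_y = 734.0 MPa, ρ = 7865 kg/m³
  commercially pure titanium: σ_y = 302.0 MPa, ρ = 4540 kg/m³
  silicon nitride: σ_y = 844.0 MPa, ρ = 3298 kg/m³
  epoxy: σ_y = 43.20 MPa, ρ = 1185 kg/m³
  CFRP laminate: σ_y = 612.0 MPa, ρ = 1590 kg/m³
  nickel superalloy: σ_y = 910.0 MPa, ρ = 8266 kg/m³
  polycarbonate: σ_y = 65.40 MPa, ρ = 1200 kg/m³
  CFRP laminate: M = 15.6×10⁻³
  silicon nitride: M = 8.81×10⁻³
  polycarbonate: M = 6.74×10⁻³
  epoxy: M = 5.54×10⁻³
  commercially pure titanium: M = 3.83×10⁻³
  nickel superalloy: M = 3.65×10⁻³
  alloy steel: M = 3.44×10⁻³
Highest index: CFRP laminate.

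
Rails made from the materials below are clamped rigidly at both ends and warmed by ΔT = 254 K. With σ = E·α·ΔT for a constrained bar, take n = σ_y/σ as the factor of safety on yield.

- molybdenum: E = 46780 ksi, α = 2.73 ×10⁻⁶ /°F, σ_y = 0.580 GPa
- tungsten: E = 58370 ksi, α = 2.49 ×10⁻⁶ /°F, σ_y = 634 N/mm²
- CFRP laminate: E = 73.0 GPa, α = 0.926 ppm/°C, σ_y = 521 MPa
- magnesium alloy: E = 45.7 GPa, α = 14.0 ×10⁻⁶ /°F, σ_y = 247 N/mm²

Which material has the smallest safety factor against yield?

In consistent units (E in GPa, α in ×10⁻⁶/K, σ_y in MPa):
  molybdenum: E = 322.5, α = 4.91, σ_y = 580.0 → σ = 403 MPa, n = 1.44
  tungsten: E = 402.4, α = 4.48, σ_y = 634.0 → σ = 458 MPa, n = 1.38
  CFRP laminate: E = 73.00, α = 0.926, σ_y = 521.0 → σ = 17.2 MPa, n = 30.3
  magnesium alloy: E = 45.70, α = 25.2, σ_y = 247.0 → σ = 293 MPa, n = 0.844
Magnesium alloy has the lowest safety factor, n = 0.844.

magnesium alloy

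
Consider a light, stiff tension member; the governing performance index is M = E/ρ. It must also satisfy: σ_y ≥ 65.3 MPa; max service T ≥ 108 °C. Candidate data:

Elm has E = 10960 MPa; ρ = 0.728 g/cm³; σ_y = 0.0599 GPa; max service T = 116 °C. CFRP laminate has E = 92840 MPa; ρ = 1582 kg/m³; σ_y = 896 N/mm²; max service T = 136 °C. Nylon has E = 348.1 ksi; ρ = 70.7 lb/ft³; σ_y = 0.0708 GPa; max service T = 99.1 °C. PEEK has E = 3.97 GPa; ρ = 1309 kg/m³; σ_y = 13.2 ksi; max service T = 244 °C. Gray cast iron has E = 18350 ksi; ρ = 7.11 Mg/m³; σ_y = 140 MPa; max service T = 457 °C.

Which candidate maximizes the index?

CFRP laminate

Screen on constraints: σ_y ≥ 65.3 MPa; max service T ≥ 108 °C. Survivors: CFRP laminate, PEEK, gray cast iron.
After converting to SI:
  CFRP laminate: E = 92.84 GPa, ρ = 1582 kg/m³
  PEEK: E = 3.970 GPa, ρ = 1309 kg/m³
  gray cast iron: E = 126.5 GPa, ρ = 7110 kg/m³
  CFRP laminate: M = 58.7 MN·m/kg
  gray cast iron: M = 17.8 MN·m/kg
  PEEK: M = 3.03 MN·m/kg
CFRP laminate has the largest M.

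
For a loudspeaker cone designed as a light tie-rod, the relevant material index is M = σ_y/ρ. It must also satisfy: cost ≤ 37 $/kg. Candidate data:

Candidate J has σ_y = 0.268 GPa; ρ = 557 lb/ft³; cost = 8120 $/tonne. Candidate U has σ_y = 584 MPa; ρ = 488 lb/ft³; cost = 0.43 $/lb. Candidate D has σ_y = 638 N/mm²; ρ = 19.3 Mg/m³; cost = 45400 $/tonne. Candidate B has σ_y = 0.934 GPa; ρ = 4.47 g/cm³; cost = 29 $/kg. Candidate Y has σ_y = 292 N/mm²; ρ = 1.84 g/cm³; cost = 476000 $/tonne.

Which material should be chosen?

candidate B

Screen on constraints: cost ≤ 37 $/kg. Survivors: candidate J, candidate U, candidate B.
Convert each candidate to consistent units, then evaluate M:
  candidate J: σ_y = 268.0 MPa, ρ = 8922 kg/m³
  candidate U: σ_y = 584.0 MPa, ρ = 7817 kg/m³
  candidate B: σ_y = 934.0 MPa, ρ = 4470 kg/m³
  candidate B: M = 209 kN·m/kg
  candidate U: M = 74.7 kN·m/kg
  candidate J: M = 30.0 kN·m/kg
The maximum is for candidate B.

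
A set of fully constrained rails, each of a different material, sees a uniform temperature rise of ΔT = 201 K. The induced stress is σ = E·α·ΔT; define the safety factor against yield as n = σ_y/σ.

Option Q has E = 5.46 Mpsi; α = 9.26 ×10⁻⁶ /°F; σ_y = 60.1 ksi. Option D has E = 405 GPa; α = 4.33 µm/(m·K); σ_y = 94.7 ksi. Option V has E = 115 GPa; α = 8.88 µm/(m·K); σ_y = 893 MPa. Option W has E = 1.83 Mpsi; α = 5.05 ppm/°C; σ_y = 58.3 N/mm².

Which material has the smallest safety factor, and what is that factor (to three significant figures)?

Per material, after unit conversion:
  option Q: E = 37.65, α = 16.7, σ_y = 414.4 → σ = 126 MPa, n = 3.29
  option D: E = 405.0, α = 4.33, σ_y = 652.9 → σ = 352 MPa, n = 1.85
  option V: E = 115.0, α = 8.88, σ_y = 893.0 → σ = 205 MPa, n = 4.35
  option W: E = 12.62, α = 5.05, σ_y = 58.30 → σ = 12.8 MPa, n = 4.55
Option D has the lowest safety factor, n = 1.85.

option D, n = 1.85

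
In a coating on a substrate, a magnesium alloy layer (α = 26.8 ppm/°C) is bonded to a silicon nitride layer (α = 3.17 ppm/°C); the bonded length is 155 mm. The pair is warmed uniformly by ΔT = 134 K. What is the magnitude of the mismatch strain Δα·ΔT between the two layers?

3.17×10⁻³

Δα = |26.8 − 3.17|×10⁻⁶/K = 23.6×10⁻⁶/K.
Mismatch strain = Δα·ΔT = 23.6×10⁻⁶ × 134.0 = 3.17×10⁻³.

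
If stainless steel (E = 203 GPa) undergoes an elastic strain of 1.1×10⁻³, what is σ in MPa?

σ = E·ε = 203000 MPa × 1.1×10⁻³ = 223 MPa.

223 MPa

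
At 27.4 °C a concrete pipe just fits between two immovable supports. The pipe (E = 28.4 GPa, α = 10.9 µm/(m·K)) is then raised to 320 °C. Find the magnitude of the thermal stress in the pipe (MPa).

90.6 MPa

ΔT = 292.6 K. Constrained thermal stress σ = E·α·ΔT = 28.40×10³ MPa × 10.9×10⁻⁶ × 292.6 = 90.6 MPa (compressive).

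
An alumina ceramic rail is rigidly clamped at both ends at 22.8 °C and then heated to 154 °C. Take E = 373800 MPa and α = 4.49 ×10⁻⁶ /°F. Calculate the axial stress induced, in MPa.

E = 373800 MPa = 373.8 GPa.
α = 4.49×10⁻⁶/°F × 9/5 = 8.08×10⁻⁶/K.
ΔT = 131.2 K. Constrained thermal stress σ = E·α·ΔT = 373.8×10³ MPa × 8.08×10⁻⁶ × 131.2 = 396 MPa (compressive).

396 MPa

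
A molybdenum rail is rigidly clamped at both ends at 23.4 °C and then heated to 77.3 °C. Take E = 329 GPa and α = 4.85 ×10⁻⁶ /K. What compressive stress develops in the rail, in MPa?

86.0 MPa

ΔT = 53.90 K. Constrained thermal stress σ = E·α·ΔT = 329.0×10³ MPa × 4.85×10⁻⁶ × 53.90 = 86.0 MPa (compressive).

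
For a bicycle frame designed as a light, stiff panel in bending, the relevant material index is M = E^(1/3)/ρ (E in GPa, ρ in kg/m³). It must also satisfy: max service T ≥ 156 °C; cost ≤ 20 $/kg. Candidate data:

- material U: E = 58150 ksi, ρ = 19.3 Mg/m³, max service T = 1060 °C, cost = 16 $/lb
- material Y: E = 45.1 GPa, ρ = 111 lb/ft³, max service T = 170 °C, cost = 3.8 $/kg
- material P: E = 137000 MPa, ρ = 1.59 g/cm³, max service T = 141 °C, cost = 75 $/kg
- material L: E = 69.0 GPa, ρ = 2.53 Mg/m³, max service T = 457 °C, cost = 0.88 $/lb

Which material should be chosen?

material Y

Screen on constraints: max service T ≥ 156 °C; cost ≤ 20 $/kg. Survivors: material Y, material L.
Putting every candidate on a common basis:
  material Y: E = 45.10 GPa, ρ = 1778 kg/m³
  material L: E = 69.00 GPa, ρ = 2530 kg/m³
  material Y: M = 2.00×10⁻³
  material L: M = 1.62×10⁻³
Material Y ranks first.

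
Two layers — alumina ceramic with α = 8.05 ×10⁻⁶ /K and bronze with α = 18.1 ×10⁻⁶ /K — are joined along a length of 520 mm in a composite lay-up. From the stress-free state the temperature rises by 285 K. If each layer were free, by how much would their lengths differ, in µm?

1490 µm

Δα = |8.05 − 18.1|×10⁻⁶/K = 10.1×10⁻⁶/K.
ΔL_mismatch = Δα·L·ΔT = 10.1×10⁻⁶ × 520.0 mm × 285.0 K = 1490 µm.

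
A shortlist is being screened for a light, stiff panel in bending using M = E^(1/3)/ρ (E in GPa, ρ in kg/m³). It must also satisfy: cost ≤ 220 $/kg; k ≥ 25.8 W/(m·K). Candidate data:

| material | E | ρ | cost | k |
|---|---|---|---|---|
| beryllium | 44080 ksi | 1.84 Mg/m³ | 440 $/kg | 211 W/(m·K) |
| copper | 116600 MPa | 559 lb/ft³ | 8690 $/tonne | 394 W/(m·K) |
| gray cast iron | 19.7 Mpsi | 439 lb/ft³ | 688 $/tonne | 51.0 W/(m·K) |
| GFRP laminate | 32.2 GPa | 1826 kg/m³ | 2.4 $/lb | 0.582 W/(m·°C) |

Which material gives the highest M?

Screen on constraints: cost ≤ 220 $/kg; k ≥ 25.8 W/(m·K). Survivors: copper, gray cast iron.
Convert each candidate to consistent units, then evaluate M:
  copper: E = 116.6 GPa, ρ = 8954 kg/m³
  gray cast iron: E = 135.8 GPa, ρ = 7032 kg/m³
  gray cast iron: M = 0.731×10⁻³
  copper: M = 0.546×10⁻³
Gray cast iron ranks first.

gray cast iron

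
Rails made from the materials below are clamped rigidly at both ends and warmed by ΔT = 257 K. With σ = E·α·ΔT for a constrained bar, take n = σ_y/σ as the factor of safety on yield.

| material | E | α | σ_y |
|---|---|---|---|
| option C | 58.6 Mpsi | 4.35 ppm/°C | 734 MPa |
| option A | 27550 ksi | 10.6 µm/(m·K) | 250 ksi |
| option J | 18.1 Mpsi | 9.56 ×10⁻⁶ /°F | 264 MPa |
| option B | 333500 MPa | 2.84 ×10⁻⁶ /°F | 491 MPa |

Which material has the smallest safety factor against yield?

Per material, after unit conversion:
  option C: E = 404.0, α = 4.35, σ_y = 734.0 → σ = 452 MPa, n = 1.63
  option A: E = 190.0, α = 10.6, σ_y = 1724 → σ = 517 MPa, n = 3.33
  option J: E = 124.8, α = 17.2, σ_y = 264.0 → σ = 552 MPa, n = 0.478
  option B: E = 333.5, α = 5.11, σ_y = 491.0 → σ = 438 MPa, n = 1.12
The minimum is option J at n = 0.478.

option J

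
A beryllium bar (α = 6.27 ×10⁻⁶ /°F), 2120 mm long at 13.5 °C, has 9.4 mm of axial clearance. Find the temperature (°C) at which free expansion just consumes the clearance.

406 °C

α = 6.27×10⁻⁶/°F × 9/5 = 11.3×10⁻⁶/K.
α·L₀·ΔT = 9.4 mm ⇒ ΔT = 9.4 / (11.3×10⁻⁶ × 2120.0) = 392.9 K.
T = 13.5 + 392.9 = 406.4 °C.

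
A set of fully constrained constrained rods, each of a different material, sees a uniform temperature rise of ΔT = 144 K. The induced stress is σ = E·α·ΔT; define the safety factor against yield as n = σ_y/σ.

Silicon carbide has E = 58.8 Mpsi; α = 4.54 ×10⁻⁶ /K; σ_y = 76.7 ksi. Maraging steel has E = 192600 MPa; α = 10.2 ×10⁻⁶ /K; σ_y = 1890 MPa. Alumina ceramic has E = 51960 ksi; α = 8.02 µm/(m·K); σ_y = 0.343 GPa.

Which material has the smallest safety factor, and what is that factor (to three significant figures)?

alumina ceramic, n = 0.829

In consistent units (E in GPa, α in ×10⁻⁶/K, σ_y in MPa):
  silicon carbide: E = 405.4, α = 4.54, σ_y = 528.8 → σ = 265 MPa, n = 2.00
  maraging steel: E = 192.6, α = 10.2, σ_y = 1890 → σ = 283 MPa, n = 6.68
  alumina ceramic: E = 358.3, α = 8.02, σ_y = 343.0 → σ = 414 MPa, n = 0.829
Alumina ceramic has the lowest safety factor, n = 0.829.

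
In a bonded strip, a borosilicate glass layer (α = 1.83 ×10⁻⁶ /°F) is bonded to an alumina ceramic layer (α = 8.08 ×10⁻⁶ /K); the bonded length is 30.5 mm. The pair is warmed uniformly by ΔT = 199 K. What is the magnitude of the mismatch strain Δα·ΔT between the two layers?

borosilicate glass: α = 1.83×10⁻⁶/°F × 9/5 = 3.29×10⁻⁶/K.
Δα = |3.29 − 8.08|×10⁻⁶/K = 4.79×10⁻⁶/K.
Mismatch strain = Δα·ΔT = 4.79×10⁻⁶ × 199.0 = 9.52×10⁻⁴.

9.52×10⁻⁴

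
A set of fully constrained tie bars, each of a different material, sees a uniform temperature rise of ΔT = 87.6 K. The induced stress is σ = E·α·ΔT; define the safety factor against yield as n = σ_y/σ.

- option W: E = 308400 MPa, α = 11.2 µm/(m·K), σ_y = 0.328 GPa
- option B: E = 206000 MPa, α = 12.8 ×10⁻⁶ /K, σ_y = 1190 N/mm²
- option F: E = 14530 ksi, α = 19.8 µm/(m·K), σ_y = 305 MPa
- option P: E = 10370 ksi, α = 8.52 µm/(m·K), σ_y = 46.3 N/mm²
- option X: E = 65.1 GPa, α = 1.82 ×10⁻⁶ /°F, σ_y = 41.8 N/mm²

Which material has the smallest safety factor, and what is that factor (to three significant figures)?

option P, n = 0.868

Converting E to GPa, α to ×10⁻⁶/K, σ_y to MPa, then σ and n for each:
  option W: E = 308.4, α = 11.2, σ_y = 328.0 → σ = 303 MPa, n = 1.08
  option B: E = 206.0, α = 12.8, σ_y = 1190 → σ = 231 MPa, n = 5.15
  option F: E = 100.2, α = 19.8, σ_y = 305.0 → σ = 174 MPa, n = 1.76
  option P: E = 71.50, α = 8.52, σ_y = 46.30 → σ = 53.4 MPa, n = 0.868
  option X: E = 65.10, α = 3.28, σ_y = 41.80 → σ = 18.7 MPa, n = 2.24
The minimum is option P at n = 0.868.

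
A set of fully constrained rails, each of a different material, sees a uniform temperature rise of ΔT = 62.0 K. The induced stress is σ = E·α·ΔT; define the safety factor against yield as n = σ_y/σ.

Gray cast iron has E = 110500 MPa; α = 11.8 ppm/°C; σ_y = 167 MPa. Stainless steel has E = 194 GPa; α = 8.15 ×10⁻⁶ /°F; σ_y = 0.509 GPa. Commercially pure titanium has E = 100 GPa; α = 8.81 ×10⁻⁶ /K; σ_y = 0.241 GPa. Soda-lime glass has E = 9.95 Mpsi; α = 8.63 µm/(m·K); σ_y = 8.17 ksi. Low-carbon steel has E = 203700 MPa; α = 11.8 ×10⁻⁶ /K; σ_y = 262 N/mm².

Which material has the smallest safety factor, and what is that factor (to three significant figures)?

With everything in SI (GPa, ×10⁻⁶/K, MPa):
  gray cast iron: E = 110.5, α = 11.8, σ_y = 167.0 → σ = 80.8 MPa, n = 2.07
  stainless steel: E = 194.0, α = 14.7, σ_y = 509.0 → σ = 176 MPa, n = 2.88
  commercially pure titanium: E = 100.0, α = 8.81, σ_y = 241.0 → σ = 54.6 MPa, n = 4.41
  soda-lime glass: E = 68.60, α = 8.63, σ_y = 56.33 → σ = 36.7 MPa, n = 1.53
  low-carbon steel: E = 203.7, α = 11.8, σ_y = 262.0 → σ = 149 MPa, n = 1.76
Soda-lime glass has the lowest safety factor, n = 1.53.

soda-lime glass, n = 1.53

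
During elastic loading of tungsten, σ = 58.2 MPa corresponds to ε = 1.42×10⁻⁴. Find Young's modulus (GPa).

410 GPa

E = σ/ε = 58.2 MPa / 1.42×10⁻⁴ = 409900 MPa = 410 GPa.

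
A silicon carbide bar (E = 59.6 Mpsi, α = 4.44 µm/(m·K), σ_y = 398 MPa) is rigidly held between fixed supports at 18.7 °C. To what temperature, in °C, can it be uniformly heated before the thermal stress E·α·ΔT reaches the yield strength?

237 °C

E = 59.6 Mpsi = 410.9 GPa.
E·α·ΔT = 398.0 MPa ⇒ ΔT = 398.0 / (410.9×10³ × 4.44×10⁻⁶) = 218.1 K.
T = 18.7 + 218.1 = 236.8 °C.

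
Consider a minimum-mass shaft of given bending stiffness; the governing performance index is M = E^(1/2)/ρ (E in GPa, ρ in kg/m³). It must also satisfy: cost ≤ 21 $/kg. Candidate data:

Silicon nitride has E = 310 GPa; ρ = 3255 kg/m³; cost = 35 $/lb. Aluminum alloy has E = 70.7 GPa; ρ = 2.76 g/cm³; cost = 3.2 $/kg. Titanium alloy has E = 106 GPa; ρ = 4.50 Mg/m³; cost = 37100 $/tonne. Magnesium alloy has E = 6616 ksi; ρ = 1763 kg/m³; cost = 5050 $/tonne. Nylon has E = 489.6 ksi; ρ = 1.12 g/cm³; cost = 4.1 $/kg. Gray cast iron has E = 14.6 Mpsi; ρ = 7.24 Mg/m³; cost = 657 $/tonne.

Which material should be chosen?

Screen on constraints: cost ≤ 21 $/kg. Survivors: aluminum alloy, magnesium alloy, nylon, gray cast iron.
Normalizing units and computing the index:
  aluminum alloy: E = 70.70 GPa, ρ = 2760 kg/m³
  magnesium alloy: E = 45.62 GPa, ρ = 1763 kg/m³
  nylon: E = 3.376 GPa, ρ = 1120 kg/m³
  gray cast iron: E = 100.7 GPa, ρ = 7240 kg/m³
  magnesium alloy: M = 3.83×10⁻³
  aluminum alloy: M = 3.05×10⁻³
  nylon: M = 1.64×10⁻³
  gray cast iron: M = 1.39×10⁻³
Highest index: magnesium alloy.

magnesium alloy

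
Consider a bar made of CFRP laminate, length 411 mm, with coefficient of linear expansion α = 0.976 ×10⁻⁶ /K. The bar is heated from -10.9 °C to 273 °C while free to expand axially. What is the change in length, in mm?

0.114 mm

ΔT = 273 − (-10.9) = 283.9 K.
ΔL = α·L₀·ΔT = 0.976×10⁻⁶ × 411 mm × 283.9 K = 0.114 mm.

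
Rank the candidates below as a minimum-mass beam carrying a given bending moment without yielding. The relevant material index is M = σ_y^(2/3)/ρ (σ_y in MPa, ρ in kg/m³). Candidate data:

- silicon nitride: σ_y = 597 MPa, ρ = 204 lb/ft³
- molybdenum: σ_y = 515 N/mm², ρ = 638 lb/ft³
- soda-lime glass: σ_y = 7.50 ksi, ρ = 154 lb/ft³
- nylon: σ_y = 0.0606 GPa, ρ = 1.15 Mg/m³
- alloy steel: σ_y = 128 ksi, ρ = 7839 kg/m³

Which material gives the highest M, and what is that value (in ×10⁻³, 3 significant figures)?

silicon nitride, M = 21.7×10⁻³

In SI units:
  silicon nitride: σ_y = 597.0 MPa, ρ = 3268 kg/m³
  molybdenum: σ_y = 515.0 MPa, ρ = 10220 kg/m³
  soda-lime glass: σ_y = 51.71 MPa, ρ = 2467 kg/m³
  nylon: σ_y = 60.60 MPa, ρ = 1150 kg/m³
  alloy steel: σ_y = 882.5 MPa, ρ = 7839 kg/m³
  silicon nitride: M = 21.7×10⁻³
  nylon: M = 13.4×10⁻³
  alloy steel: M = 11.7×10⁻³
  molybdenum: M = 6.29×10⁻³
  soda-lime glass: M = 5.63×10⁻³
Highest index: silicon nitride.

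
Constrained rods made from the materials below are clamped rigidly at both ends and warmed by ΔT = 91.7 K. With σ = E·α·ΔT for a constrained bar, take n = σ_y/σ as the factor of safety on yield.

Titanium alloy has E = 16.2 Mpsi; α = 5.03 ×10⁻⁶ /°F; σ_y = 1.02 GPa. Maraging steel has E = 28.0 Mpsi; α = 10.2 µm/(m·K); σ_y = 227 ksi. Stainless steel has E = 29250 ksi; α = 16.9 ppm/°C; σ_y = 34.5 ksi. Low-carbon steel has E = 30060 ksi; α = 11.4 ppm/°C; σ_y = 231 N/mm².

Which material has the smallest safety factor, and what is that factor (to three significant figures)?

stainless steel, n = 0.761

Converting E to GPa, α to ×10⁻⁶/K, σ_y to MPa, then σ and n for each:
  titanium alloy: E = 111.7, α = 9.05, σ_y = 1020 → σ = 92.7 MPa, n = 11.0
  maraging steel: E = 193.1, α = 10.2, σ_y = 1565 → σ = 181 MPa, n = 8.67
  stainless steel: E = 201.7, α = 16.9, σ_y = 237.9 → σ = 313 MPa, n = 0.761
  low-carbon steel: E = 207.3, α = 11.4, σ_y = 231.0 → σ = 217 MPa, n = 1.07
Stainless steel has the lowest safety factor, n = 0.761.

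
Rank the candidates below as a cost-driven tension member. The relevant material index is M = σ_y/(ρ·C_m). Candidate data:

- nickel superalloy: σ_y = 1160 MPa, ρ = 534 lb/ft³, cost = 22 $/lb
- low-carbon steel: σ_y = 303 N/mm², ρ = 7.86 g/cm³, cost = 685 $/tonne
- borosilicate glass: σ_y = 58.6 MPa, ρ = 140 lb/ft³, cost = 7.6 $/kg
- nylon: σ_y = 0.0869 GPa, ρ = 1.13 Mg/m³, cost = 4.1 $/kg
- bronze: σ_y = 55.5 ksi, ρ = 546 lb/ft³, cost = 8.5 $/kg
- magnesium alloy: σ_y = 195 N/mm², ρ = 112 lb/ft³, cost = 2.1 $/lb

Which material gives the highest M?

Normalizing units and computing the index:
  nickel superalloy: σ_y = 1160 MPa, ρ = 8554 kg/m³, cost = 48.50 $/kg
  low-carbon steel: σ_y = 303.0 MPa, ρ = 7860 kg/m³, cost = 0.6850 $/kg
  borosilicate glass: σ_y = 58.60 MPa, ρ = 2243 kg/m³, cost = 7.600 $/kg
  nylon: σ_y = 86.90 MPa, ρ = 1130 kg/m³, cost = 4.100 $/kg
  bronze: σ_y = 382.7 MPa, ρ = 8746 kg/m³, cost = 8.500 $/kg
  magnesium alloy: σ_y = 195.0 MPa, ρ = 1794 kg/m³, cost = 4.630 $/kg
  low-carbon steel: M = 56.3 kN·m per $
  magnesium alloy: M = 23.5 kN·m per $
  nylon: M = 18.8 kN·m per $
  bronze: M = 5.15 kN·m per $
  borosilicate glass: M = 3.44 kN·m per $
  nickel superalloy: M = 2.80 kN·m per $
Highest index: low-carbon steel.

low-carbon steel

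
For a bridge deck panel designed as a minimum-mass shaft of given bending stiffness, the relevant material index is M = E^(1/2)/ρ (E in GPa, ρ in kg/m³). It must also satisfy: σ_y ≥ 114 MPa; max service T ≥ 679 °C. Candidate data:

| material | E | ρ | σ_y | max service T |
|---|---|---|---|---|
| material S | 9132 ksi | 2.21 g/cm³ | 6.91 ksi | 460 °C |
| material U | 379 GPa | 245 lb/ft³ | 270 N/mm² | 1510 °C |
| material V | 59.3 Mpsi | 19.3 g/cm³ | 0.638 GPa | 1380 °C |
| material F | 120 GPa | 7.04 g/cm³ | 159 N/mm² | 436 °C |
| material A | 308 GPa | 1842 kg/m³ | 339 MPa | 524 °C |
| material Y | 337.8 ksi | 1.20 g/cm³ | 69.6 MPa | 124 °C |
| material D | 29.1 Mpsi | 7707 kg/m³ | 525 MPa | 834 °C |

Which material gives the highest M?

Screen on constraints: σ_y ≥ 114 MPa; max service T ≥ 679 °C. Survivors: material U, material V, material D.
Convert each candidate to consistent units, then evaluate M:
  material U: E = 379.0 GPa, ρ = 3925 kg/m³
  material V: E = 408.9 GPa, ρ = 19300 kg/m³
  material D: E = 200.6 GPa, ρ = 7707 kg/m³
  material U: M = 4.96×10⁻³
  material D: M = 1.84×10⁻³
  material V: M = 1.05×10⁻³
The maximum is for material U.

material U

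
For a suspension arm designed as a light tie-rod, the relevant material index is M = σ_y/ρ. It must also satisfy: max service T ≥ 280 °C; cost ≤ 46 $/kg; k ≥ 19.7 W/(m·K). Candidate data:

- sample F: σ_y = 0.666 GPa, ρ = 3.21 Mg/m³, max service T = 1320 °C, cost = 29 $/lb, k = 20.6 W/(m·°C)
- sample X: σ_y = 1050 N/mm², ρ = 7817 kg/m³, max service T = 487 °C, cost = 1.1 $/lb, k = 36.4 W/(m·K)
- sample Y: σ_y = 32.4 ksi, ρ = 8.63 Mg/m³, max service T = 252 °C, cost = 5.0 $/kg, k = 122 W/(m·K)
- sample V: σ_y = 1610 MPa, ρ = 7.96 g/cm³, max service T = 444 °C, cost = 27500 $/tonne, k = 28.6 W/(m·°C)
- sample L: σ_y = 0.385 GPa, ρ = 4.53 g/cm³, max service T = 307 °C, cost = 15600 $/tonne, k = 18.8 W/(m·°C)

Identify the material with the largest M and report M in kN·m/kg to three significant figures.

sample V, M = 202 kN·m/kg

Screen on constraints: max service T ≥ 280 °C; cost ≤ 46 $/kg; k ≥ 19.7 W/(m·K). Survivors: sample X, sample V.
Putting every candidate on a common basis:
  sample X: σ_y = 1050 MPa, ρ = 7817 kg/m³
  sample V: σ_y = 1610 MPa, ρ = 7960 kg/m³
  sample V: M = 202 kN·m/kg
  sample X: M = 134 kN·m/kg
Sample V has the largest M.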